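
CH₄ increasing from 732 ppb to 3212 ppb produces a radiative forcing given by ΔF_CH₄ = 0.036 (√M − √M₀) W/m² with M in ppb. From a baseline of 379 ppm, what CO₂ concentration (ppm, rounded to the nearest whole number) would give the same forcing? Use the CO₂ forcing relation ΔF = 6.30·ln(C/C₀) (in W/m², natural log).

C ≈ 449 ppm

CH₄ forcing: 0.036 × (√3212 − √732) = 0.036 × (56.6745 − 27.0555) = 0.036 × 29.6190 = 1.06628 W/m².
Set 6.30 ln(C/379) = 1.06628: ln(C/379) = 1.06628/6.30 = 0.16925, so C = 379 × e^0.16925 = 379 × 1.18442 = 448.90 ppm.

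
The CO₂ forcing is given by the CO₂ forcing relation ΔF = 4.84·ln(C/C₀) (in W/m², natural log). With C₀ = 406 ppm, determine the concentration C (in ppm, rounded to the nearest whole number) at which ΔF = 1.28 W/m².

C ≈ 529 ppm

Set 4.84 ln(C/406) = 1.28, so ln(C/406) = 1.28/4.84 = 0.26446.
Then C/406 = e^0.26446 = 1.30273, giving C = 406 × 1.30273 = 528.91 ppm.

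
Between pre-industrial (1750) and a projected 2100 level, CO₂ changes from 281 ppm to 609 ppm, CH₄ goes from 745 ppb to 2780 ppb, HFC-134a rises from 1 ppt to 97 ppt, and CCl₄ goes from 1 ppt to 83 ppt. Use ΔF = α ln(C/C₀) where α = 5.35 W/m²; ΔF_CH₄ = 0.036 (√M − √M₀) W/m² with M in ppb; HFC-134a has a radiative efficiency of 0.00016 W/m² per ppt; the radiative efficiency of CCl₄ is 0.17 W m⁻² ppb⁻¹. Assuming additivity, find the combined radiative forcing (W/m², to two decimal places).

ΔF = 5.08 W/m²

CO₂: 5.35 × ln(609/281) = 5.35 × ln(2.16726) = 5.35 × 0.77346 = 4.1380 W/m².
CH₄: 0.036 × (√2780 − √745) = 0.036 × (52.7257 − 27.2947) = 0.036 × 25.4310 = 0.9155 W/m².
HFC-134a: ΔF = 0.00016 × (97 − 1) = 0.00016 × 96 = 0.0154 W/m².
CCl₄: Δ = 83 − 1 = 82 ppt = 0.082 ppb; ΔF = 0.17 × 0.082 = 0.0139 W/m².
Total ΔF = 4.1380 + 0.9155 + 0.0154 + 0.0139 = 5.0828 W/m².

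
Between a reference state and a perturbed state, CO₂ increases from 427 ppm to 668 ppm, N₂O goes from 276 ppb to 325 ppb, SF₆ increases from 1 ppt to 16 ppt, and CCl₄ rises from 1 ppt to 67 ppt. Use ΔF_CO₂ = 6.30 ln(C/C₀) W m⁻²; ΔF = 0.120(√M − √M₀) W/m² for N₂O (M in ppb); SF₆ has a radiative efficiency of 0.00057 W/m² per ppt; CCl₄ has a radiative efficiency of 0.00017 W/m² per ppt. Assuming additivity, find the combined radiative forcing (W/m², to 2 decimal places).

CO₂: 6.30 × ln(668/427) = 6.30 × ln(1.56440) = 6.30 × 0.44750 = 2.8193 W/m².
N₂O: 0.120 × (√325 − √276) = 0.120 × (18.0278 − 16.6132) = 0.120 × 1.4146 = 0.1698 W/m².
SF₆: ΔF = 0.00057 × (16 − 1) = 0.00057 × 15 = 0.0086 W/m².
CCl₄: ΔF = 0.00017 × (67 − 1) = 0.00017 × 66 = 0.0112 W/m².
Total ΔF = 2.8193 + 0.1698 + 0.0086 + 0.0112 = 3.0089 W/m².

ΔF = 3.01 W/m²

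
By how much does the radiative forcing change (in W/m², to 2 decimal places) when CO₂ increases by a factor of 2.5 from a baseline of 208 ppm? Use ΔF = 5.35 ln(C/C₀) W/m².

ΔF = 5.35 × ln(2.5) = 5.35 × 0.91629 = 4.9022 W/m².

ΔF = 4.90 W/m²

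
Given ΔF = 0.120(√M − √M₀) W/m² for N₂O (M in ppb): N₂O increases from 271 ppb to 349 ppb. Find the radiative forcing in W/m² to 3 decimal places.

ΔF = 0.266 W/m²

N₂O: 0.120 × (√349 − √271) = 0.120 × (18.6815 − 16.4621) = 0.120 × 2.2194 = 0.2663 W/m².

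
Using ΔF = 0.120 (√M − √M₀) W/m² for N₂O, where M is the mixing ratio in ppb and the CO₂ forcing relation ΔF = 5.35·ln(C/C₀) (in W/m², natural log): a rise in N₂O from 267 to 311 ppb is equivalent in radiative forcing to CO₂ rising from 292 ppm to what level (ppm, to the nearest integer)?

C ≈ 301 ppm

N₂O forcing: 0.120 × (√311 − √267) = 0.120 × (17.6352 − 16.3401) = 0.120 × 1.2951 = 0.15541 W/m².
Set 5.35 ln(C/292) = 0.15541: ln(C/292) = 0.15541/5.35 = 0.02905, so C = 292 × e^0.02905 = 292 × 1.02948 = 300.61 ppm.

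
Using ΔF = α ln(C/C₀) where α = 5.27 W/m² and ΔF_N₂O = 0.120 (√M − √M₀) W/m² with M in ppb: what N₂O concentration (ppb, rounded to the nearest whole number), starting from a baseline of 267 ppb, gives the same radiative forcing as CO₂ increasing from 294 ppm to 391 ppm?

M ≈ 833 ppb

CO₂ forcing: 5.27 × ln(391/294) = 5.27 × 0.285128 = 1.50262 W/m².
Set 0.120(√M − √267) = 1.50262: √M = 1.50262/0.120 + √267 = 12.5218 + 16.3401 = 28.8619.
M = (28.8619)² = 833.01 ppb.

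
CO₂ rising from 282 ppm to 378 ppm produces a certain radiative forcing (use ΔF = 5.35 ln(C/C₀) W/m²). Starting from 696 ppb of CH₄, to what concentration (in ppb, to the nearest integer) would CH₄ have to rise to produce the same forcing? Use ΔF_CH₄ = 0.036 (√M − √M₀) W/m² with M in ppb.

CO₂ forcing: 5.35 × ln(378/282) = 5.35 × 0.292987 = 1.56748 W/m².
Set 0.036(√M − √696) = 1.56748: √M = 1.56748/0.036 + √696 = 43.5411 + 26.3818 = 69.9229.
M = (69.9229)² = 4889.21 ppb.

M ≈ 4889 ppb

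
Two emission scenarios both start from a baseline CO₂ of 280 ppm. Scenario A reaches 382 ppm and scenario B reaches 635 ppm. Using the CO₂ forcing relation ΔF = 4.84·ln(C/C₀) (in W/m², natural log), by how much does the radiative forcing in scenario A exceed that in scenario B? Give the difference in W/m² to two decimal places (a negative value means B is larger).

ΔF_A = 4.84 ln(382/280) = 4.84 × 0.31063 = 1.5034 W/m².
ΔF_B = 4.84 ln(635/280) = 4.84 × 0.81884 = 3.9632 W/m².
Difference: 1.5034 − 3.9632 = -2.4598 W/m².

ΔF_A − ΔF_B = -2.46 W/m²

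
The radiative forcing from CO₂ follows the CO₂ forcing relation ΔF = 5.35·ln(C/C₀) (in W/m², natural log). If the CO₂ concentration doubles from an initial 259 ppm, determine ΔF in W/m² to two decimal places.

ΔF = 5.35 × ln(2) = 5.35 × 0.69315 = 3.7084 W/m².

ΔF = 3.71 W/m²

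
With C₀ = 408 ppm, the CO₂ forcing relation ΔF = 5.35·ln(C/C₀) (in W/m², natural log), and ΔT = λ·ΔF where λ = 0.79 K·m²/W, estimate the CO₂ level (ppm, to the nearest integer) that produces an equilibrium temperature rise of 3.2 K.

Required forcing: ΔF = ΔT/λ = 3.2/0.79 = 4.0506 W/m².
Then ln(C/408) = ΔF/5.35 = 4.0506/5.35 = 0.75712.
So C = 408 × e^0.75712 = 408 × 2.13213 = 869.91 ppm.

C ≈ 870 ppm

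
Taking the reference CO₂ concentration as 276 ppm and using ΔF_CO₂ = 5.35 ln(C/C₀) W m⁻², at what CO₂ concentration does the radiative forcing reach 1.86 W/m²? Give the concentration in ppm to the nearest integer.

Set 5.35 ln(C/276) = 1.86, so ln(C/276) = 1.86/5.35 = 0.34766.
Then C/276 = e^0.34766 = 1.41575, giving C = 276 × 1.41575 = 390.75 ppm.

C ≈ 391 ppm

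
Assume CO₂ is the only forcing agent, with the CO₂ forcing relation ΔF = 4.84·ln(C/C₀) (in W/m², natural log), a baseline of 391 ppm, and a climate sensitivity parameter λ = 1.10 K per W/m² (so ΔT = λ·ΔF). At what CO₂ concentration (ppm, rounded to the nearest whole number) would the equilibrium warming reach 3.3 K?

Required forcing: ΔF = ΔT/λ = 3.3/1.10 = 3.0000 W/m².
Then ln(C/391) = ΔF/4.84 = 3.0000/4.84 = 0.61983.
So C = 391 × e^0.61983 = 391 × 1.85861 = 726.72 ppm.

C ≈ 727 ppm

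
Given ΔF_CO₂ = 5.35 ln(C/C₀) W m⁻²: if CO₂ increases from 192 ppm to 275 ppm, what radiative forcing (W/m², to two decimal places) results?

ΔF = 1.92 W/m²

CO₂: 5.35 × ln(275/192) = 5.35 × ln(1.43229) = 5.35 × 0.35927 = 1.9221 W/m².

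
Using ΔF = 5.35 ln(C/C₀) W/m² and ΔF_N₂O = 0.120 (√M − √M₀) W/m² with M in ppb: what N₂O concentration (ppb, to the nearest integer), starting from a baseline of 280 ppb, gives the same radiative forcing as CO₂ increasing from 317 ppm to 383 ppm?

CO₂ forcing: 5.35 × ln(383/317) = 5.35 × 0.189133 = 1.01186 W/m².
Set 0.120(√M − √280) = 1.01186: √M = 1.01186/0.120 + √280 = 8.4322 + 16.7332 = 25.1654.
M = (25.1654)² = 633.30 ppb.

M ≈ 633 ppb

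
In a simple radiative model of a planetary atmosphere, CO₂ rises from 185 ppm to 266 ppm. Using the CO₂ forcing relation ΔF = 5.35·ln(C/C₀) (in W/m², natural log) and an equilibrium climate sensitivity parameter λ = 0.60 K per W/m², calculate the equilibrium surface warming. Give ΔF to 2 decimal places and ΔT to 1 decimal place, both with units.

ΔF = 1.94 W/m²; ΔT = 1.2 K

CO₂: 5.35 × ln(266/185) = 5.35 × ln(1.43784) = 5.35 × 0.36314 = 1.9428 W/m².
ΔT = λ ΔF = 0.60 × 1.94 = 1.1640 K.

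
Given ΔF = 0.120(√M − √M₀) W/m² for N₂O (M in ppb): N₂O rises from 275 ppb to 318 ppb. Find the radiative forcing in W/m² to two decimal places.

N₂O: 0.120 × (√318 − √275) = 0.120 × (17.8326 − 16.5831) = 0.120 × 1.2495 = 0.1499 W/m².

ΔF = 0.15 W/m²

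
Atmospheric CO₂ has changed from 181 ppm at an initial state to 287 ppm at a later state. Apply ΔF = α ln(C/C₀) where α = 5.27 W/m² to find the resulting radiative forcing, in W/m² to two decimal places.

ΔF = 2.43 W/m²

CO₂: 5.27 × ln(287/181) = 5.27 × ln(1.58564) = 5.27 × 0.46099 = 2.4294 W/m².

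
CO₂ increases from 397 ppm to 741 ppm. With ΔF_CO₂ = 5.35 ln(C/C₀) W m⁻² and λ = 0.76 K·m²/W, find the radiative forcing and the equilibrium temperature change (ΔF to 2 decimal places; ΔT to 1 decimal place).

CO₂: 5.35 × ln(741/397) = 5.35 × ln(1.86650) = 5.35 × 0.62407 = 3.3388 W/m².
ΔT = λ ΔF = 0.76 × 3.34 = 2.5384 K.

ΔF = 3.34 W/m²; ΔT = 2.5 K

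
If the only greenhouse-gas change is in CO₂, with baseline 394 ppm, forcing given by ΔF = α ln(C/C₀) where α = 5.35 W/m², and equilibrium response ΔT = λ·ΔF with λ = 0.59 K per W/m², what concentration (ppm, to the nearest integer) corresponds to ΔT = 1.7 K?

Required forcing: ΔF = ΔT/λ = 1.7/0.59 = 2.8814 W/m².
Then ln(C/394) = ΔF/5.35 = 2.8814/5.35 = 0.53858.
So C = 394 × e^0.53858 = 394 × 1.71357 = 675.15 ppm.

C ≈ 675 ppm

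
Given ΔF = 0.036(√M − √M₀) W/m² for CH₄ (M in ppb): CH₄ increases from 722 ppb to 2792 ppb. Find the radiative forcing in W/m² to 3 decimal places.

ΔF = 0.935 W/m²

CH₄: 0.036 × (√2792 − √722) = 0.036 × (52.8394 − 26.8701) = 0.036 × 25.9693 = 0.9349 W/m².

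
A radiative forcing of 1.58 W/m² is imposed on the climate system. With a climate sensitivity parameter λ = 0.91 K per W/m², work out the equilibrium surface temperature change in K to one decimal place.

ΔT = 1.4 K

ΔT = λ ΔF = 0.91 × 1.58 = 1.4378 K.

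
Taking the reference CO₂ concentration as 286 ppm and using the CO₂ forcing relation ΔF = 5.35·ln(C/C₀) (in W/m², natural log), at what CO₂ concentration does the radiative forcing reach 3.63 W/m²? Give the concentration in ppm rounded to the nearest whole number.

Set 5.35 ln(C/286) = 3.63, so ln(C/286) = 3.63/5.35 = 0.67850.
Then C/286 = e^0.67850 = 1.97092, giving C = 286 × 1.97092 = 563.68 ppm.

C ≈ 564 ppm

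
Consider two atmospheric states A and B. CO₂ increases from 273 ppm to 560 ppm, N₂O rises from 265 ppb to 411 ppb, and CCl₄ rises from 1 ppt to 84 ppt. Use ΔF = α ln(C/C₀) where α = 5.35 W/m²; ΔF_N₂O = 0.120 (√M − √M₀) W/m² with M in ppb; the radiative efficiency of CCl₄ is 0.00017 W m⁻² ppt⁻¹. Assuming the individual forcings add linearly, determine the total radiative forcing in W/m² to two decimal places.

ΔF = 4.34 W/m²

CO₂: 5.35 × ln(560/273) = 5.35 × ln(2.05128) = 5.35 × 0.71846 = 3.8438 W/m².
N₂O: 0.120 × (√411 − √265) = 0.120 × (20.2731 − 16.2788) = 0.120 × 3.9943 = 0.4793 W/m².
CCl₄: ΔF = 0.00017 × (84 − 1) = 0.00017 × 83 = 0.0141 W/m².
Total ΔF = 3.8438 + 0.4793 + 0.0141 = 4.3372 W/m².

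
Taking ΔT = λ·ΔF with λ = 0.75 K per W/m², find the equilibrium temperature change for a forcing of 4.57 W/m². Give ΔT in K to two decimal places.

ΔT = λ ΔF = 0.75 × 4.57 = 3.4275 K.

ΔT = 3.43 K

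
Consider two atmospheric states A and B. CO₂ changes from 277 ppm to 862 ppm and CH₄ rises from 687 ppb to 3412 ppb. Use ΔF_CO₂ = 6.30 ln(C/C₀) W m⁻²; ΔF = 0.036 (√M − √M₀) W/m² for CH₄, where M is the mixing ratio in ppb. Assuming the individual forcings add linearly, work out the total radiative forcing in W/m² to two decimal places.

ΔF = 8.31 W/m²

CO₂: 6.30 × ln(862/277) = 6.30 × ln(3.11191) = 6.30 × 1.13524 = 7.1520 W/m².
CH₄: 0.036 × (√3412 − √687) = 0.036 × (58.4123 − 26.2107) = 0.036 × 32.2016 = 1.1593 W/m².
Total ΔF = 7.1520 + 1.1593 = 8.3113 W/m².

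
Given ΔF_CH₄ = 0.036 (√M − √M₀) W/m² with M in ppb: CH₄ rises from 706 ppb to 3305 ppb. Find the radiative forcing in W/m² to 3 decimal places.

ΔF = 1.113 W/m²

CH₄: 0.036 × (√3305 − √706) = 0.036 × (57.4891 − 26.5707) = 0.036 × 30.9184 = 1.1131 W/m².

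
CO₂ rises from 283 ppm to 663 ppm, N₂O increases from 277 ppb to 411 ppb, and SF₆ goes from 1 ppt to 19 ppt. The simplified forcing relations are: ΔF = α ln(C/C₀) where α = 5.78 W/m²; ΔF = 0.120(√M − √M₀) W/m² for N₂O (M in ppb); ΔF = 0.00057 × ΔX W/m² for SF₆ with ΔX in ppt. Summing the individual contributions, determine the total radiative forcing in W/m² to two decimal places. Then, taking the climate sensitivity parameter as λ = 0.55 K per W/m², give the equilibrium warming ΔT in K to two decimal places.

ΔF = 5.37 W/m²; ΔT = 2.95 K

CO₂: 5.78 × ln(663/283) = 5.78 × ln(2.34276) = 5.78 × 0.85133 = 4.9207 W/m².
N₂O: 0.120 × (√411 − √277) = 0.120 × (20.2731 − 16.6433) = 0.120 × 3.6298 = 0.4356 W/m².
SF₆: ΔF = 0.00057 × (19 − 1) = 0.00057 × 18 = 0.0103 W/m².
Total ΔF = 4.9207 + 0.4356 + 0.0103 = 5.3666 W/m².
ΔT = λ ΔF = 0.55 × 5.37 = 2.9535 K.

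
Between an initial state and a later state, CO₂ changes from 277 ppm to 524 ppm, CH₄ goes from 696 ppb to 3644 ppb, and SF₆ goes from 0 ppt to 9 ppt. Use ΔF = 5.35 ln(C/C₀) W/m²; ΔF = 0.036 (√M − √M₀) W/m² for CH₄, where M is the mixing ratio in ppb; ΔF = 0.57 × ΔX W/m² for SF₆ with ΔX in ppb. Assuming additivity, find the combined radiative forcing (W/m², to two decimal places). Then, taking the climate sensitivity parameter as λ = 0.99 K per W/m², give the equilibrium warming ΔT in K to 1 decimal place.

ΔF = 4.64 W/m²; ΔT = 4.6 K

CO₂: 5.35 × ln(524/277) = 5.35 × ln(1.89170) = 5.35 × 0.63748 = 3.4105 W/m².
CH₄: 0.036 × (√3644 − √696) = 0.036 × (60.3656 − 26.3818) = 0.036 × 33.9838 = 1.2234 W/m².
SF₆: Δ = 9 − 0 = 9 ppt = 0.009 ppb; ΔF = 0.57 × 0.009 = 0.0051 W/m².
Total ΔF = 3.4105 + 1.2234 + 0.0051 = 4.6390 W/m².
ΔT = λ ΔF = 0.99 × 4.64 = 4.5936 K.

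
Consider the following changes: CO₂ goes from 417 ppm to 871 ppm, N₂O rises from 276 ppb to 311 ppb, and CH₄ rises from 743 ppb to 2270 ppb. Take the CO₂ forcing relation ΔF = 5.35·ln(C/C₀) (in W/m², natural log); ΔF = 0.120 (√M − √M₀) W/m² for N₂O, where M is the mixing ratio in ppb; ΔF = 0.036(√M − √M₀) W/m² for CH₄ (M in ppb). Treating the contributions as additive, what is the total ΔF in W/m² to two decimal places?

ΔF = 4.80 W/m²

CO₂: 5.35 × ln(871/417) = 5.35 × ln(2.08873) = 5.35 × 0.73656 = 3.9406 W/m².
N₂O: 0.120 × (√311 − √276) = 0.120 × (17.6352 − 16.6132) = 0.120 × 1.0220 = 0.1226 W/m².
CH₄: 0.036 × (√2270 − √743) = 0.036 × (47.6445 − 27.2580) = 0.036 × 20.3865 = 0.7339 W/m².
Total ΔF = 3.9406 + 0.1226 + 0.7339 = 4.7971 W/m².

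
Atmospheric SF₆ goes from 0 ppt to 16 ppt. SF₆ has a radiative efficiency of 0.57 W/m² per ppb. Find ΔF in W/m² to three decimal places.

ΔF = 0.009 W/m²

SF₆: Δ = 16 − 0 = 16 ppt = 0.016 ppb; ΔF = 0.57 × 0.016 = 0.0091 W/m².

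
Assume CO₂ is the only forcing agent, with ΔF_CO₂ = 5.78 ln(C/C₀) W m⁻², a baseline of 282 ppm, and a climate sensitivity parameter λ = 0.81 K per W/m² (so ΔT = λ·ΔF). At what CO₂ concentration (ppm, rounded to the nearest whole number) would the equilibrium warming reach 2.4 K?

Required forcing: ΔF = ΔT/λ = 2.4/0.81 = 2.9630 W/m².
Then ln(C/282) = ΔF/5.78 = 2.9630/5.78 = 0.51263.
So C = 282 × e^0.51263 = 282 × 1.66968 = 470.85 ppm.

C ≈ 471 ppm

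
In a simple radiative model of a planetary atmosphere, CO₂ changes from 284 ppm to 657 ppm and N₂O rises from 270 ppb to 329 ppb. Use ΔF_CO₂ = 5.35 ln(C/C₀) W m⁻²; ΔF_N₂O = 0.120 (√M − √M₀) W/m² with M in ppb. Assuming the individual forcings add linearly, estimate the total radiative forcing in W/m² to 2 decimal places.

CO₂: 5.35 × ln(657/284) = 5.35 × ln(2.31338) = 5.35 × 0.83871 = 4.4871 W/m².
N₂O: 0.120 × (√329 − √270) = 0.120 × (18.1384 − 16.4317) = 0.120 × 1.7067 = 0.2048 W/m².
Total ΔF = 4.4871 + 0.2048 = 4.6919 W/m².

ΔF = 4.69 W/m²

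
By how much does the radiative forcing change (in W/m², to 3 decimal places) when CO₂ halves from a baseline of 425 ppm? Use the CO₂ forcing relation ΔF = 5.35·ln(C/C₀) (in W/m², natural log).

ΔF = -3.708 W/m²

ΔF = 5.35 × ln(0.5) = 5.35 × -0.69315 = -3.7084 W/m².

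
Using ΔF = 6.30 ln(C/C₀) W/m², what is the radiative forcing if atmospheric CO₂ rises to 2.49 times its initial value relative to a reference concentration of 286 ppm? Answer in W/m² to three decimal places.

ΔF = 6.30 × ln(2.49) = 6.30 × 0.91228 = 5.7474 W/m².

ΔF = 5.747 W/m²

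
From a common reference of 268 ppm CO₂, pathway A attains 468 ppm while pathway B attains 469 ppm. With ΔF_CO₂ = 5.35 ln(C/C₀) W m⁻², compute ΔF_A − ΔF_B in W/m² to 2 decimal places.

ΔF_A − ΔF_B = -0.01 W/m²

ΔF_A = 5.35 ln(468/268) = 5.35 × 0.55748 = 2.9825 W/m².
ΔF_B = 5.35 ln(469/268) = 5.35 × 0.55962 = 2.9940 W/m².
Difference: 2.9825 − 2.9940 = -0.0115 W/m².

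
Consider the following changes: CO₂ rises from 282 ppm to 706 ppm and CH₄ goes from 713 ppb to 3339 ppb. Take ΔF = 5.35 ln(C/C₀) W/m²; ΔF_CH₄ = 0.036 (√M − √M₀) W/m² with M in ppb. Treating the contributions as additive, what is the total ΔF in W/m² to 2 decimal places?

CO₂: 5.35 × ln(706/282) = 5.35 × ln(2.50355) = 5.35 × 0.91771 = 4.9097 W/m².
CH₄: 0.036 × (√3339 − √713) = 0.036 × (57.7841 − 26.7021) = 0.036 × 31.0820 = 1.1190 W/m².
Total ΔF = 4.9097 + 1.1190 = 6.0287 W/m².

ΔF = 6.03 W/m²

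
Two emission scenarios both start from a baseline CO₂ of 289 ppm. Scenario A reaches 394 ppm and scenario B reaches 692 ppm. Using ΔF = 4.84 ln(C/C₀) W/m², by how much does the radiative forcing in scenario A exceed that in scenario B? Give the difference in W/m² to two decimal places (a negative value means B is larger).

ΔF_A = 4.84 ln(394/289) = 4.84 × 0.30992 = 1.5000 W/m².
ΔF_B = 4.84 ln(692/289) = 4.84 × 0.87316 = 4.2261 W/m².
Difference: 1.5000 − 4.2261 = -2.7261 W/m².
(Equivalently, ΔF_A − ΔF_B = 4.84 ln(394/692) = 4.84 × -0.56324 = -2.7261 W/m².)

ΔF_A − ΔF_B = -2.73 W/m²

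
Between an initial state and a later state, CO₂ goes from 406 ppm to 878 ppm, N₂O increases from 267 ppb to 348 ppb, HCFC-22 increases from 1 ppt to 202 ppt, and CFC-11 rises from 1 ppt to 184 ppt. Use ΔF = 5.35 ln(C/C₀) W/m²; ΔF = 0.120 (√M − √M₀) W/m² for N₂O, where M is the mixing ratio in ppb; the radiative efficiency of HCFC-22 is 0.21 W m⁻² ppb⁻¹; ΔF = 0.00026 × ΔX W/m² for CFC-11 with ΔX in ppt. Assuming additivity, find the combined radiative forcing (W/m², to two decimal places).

ΔF = 4.49 W/m²

CO₂: 5.35 × ln(878/406) = 5.35 × ln(2.16256) = 5.35 × 0.77129 = 4.1264 W/m².
N₂O: 0.120 × (√348 − √267) = 0.120 × (18.6548 − 16.3401) = 0.120 × 2.3147 = 0.2778 W/m².
HCFC-22: Δ = 202 − 1 = 201 ppt = 0.201 ppb; ΔF = 0.21 × 0.201 = 0.0422 W/m².
CFC-11: ΔF = 0.00026 × (184 − 1) = 0.00026 × 183 = 0.0476 W/m².
Total ΔF = 4.1264 + 0.2778 + 0.0422 + 0.0476 = 4.4940 W/m².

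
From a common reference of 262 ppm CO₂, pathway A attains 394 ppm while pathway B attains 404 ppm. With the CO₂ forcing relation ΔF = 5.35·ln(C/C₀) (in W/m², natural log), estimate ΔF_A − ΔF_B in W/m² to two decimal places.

ΔF_A = 5.35 ln(394/262) = 5.35 × 0.40801 = 2.1829 W/m².
ΔF_B = 5.35 ln(404/262) = 5.35 × 0.43307 = 2.3169 W/m².
Difference: 2.1829 − 2.3169 = -0.1340 W/m².

ΔF_A − ΔF_B = -0.13 W/m²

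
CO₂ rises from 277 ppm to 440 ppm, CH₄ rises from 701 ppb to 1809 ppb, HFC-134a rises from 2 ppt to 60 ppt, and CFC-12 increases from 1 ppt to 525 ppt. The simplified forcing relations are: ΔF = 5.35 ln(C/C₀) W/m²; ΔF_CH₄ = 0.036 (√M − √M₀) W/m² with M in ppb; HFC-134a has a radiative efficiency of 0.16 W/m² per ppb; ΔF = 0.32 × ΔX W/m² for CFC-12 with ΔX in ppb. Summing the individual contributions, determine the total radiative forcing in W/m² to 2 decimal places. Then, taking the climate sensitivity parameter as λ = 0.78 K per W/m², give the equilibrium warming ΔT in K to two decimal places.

ΔF = 3.23 W/m²; ΔT = 2.52 K

CO₂: 5.35 × ln(440/277) = 5.35 × ln(1.58845) = 5.35 × 0.46276 = 2.4758 W/m².
CH₄: 0.036 × (√1809 − √701) = 0.036 × (42.5323 − 26.4764) = 0.036 × 16.0559 = 0.5780 W/m².
HFC-134a: Δ = 60 − 2 = 58 ppt = 0.058 ppb; ΔF = 0.16 × 0.058 = 0.0093 W/m².
CFC-12: Δ = 525 − 1 = 524 ppt = 0.524 ppb; ΔF = 0.32 × 0.524 = 0.1677 W/m².
Total ΔF = 2.4758 + 0.5780 + 0.0093 + 0.1677 = 3.2308 W/m².
ΔT = λ ΔF = 0.78 × 3.23 = 2.5194 K.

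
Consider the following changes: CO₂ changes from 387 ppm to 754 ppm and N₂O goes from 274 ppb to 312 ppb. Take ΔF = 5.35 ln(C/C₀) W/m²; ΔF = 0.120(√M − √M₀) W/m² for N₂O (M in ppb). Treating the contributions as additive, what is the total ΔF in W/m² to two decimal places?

ΔF = 3.70 W/m²

CO₂: 5.35 × ln(754/387) = 5.35 × ln(1.94832) = 5.35 × 0.66697 = 3.5683 W/m².
N₂O: 0.120 × (√312 − √274) = 0.120 × (17.6635 − 16.5529) = 0.120 × 1.1106 = 0.1333 W/m².
Total ΔF = 3.5683 + 0.1333 = 3.7016 W/m².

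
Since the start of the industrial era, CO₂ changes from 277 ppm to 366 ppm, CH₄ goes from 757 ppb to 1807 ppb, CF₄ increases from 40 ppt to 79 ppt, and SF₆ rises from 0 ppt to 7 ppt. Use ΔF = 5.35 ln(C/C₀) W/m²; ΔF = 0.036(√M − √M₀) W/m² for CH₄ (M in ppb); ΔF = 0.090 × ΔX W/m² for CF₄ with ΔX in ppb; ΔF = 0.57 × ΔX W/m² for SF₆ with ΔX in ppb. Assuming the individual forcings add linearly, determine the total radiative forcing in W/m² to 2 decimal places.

CO₂: 5.35 × ln(366/277) = 5.35 × ln(1.32130) = 5.35 × 0.27862 = 1.4906 W/m².
CH₄: 0.036 × (√1807 − √757) = 0.036 × (42.5088 − 27.5136) = 0.036 × 14.9952 = 0.5398 W/m².
CF₄: Δ = 79 − 40 = 39 ppt = 0.039 ppb; ΔF = 0.090 × 0.039 = 0.0035 W/m².
SF₆: Δ = 7 − 0 = 7 ppt = 0.007 ppb; ΔF = 0.57 × 0.007 = 0.0040 W/m².
Total ΔF = 1.4906 + 0.5398 + 0.0035 + 0.0040 = 2.0379 W/m².

ΔF = 2.04 W/m²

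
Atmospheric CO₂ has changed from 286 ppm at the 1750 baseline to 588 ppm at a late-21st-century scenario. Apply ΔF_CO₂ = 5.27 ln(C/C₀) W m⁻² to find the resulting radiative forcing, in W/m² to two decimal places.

CO₂: 5.27 × ln(588/286) = 5.27 × ln(2.05594) = 5.27 × 0.72073 = 3.7982 W/m².

ΔF = 3.80 W/m²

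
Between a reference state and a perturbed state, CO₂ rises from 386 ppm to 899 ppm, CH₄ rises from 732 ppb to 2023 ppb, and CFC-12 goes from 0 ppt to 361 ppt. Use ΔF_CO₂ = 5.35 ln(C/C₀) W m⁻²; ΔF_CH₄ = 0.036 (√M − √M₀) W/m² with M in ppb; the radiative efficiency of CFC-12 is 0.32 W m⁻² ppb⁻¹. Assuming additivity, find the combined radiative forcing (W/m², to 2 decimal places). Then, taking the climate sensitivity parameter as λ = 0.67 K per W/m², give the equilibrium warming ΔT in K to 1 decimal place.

CO₂: 5.35 × ln(899/386) = 5.35 × ln(2.32902) = 5.35 × 0.84545 = 4.5232 W/m².
CH₄: 0.036 × (√2023 − √732) = 0.036 × (44.9778 − 27.0555) = 0.036 × 17.9223 = 0.6452 W/m².
CFC-12: Δ = 361 − 0 = 361 ppt = 0.361 ppb; ΔF = 0.32 × 0.361 = 0.1155 W/m².
Total ΔF = 4.5232 + 0.6452 + 0.1155 = 5.2839 W/m².
ΔT = λ ΔF = 0.67 × 5.28 = 3.5376 K.

ΔF = 5.28 W/m²; ΔT = 3.5 K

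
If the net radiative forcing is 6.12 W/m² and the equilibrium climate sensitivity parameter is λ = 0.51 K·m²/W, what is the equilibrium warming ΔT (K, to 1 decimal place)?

ΔT = 3.1 K

ΔT = λ ΔF = 0.51 × 6.12 = 3.1212 K.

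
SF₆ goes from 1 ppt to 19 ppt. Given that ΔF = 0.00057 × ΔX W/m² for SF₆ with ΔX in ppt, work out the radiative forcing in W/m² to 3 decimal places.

ΔF = 0.010 W/m²

SF₆: ΔF = 0.00057 × (19 − 1) = 0.00057 × 18 = 0.0103 W/m².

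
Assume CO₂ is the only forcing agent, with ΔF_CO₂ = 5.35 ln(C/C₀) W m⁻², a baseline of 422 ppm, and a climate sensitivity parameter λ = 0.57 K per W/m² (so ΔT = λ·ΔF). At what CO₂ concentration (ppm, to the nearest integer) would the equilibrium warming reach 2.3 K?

C ≈ 897 ppm

Required forcing: ΔF = ΔT/λ = 2.3/0.57 = 4.0351 W/m².
Then ln(C/422) = ΔF/5.35 = 4.0351/5.35 = 0.75422.
So C = 422 × e^0.75422 = 422 × 2.12595 = 897.15 ppm.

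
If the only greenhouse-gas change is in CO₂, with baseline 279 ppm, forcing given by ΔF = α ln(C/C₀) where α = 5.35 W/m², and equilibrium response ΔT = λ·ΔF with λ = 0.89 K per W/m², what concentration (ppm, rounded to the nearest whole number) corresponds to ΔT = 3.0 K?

Required forcing: ΔF = ΔT/λ = 3.0/0.89 = 3.3708 W/m².
Then ln(C/279) = ΔF/5.35 = 3.3708/5.35 = 0.63006.
So C = 279 × e^0.63006 = 279 × 1.87772 = 523.88 ppm.

C ≈ 524 ppm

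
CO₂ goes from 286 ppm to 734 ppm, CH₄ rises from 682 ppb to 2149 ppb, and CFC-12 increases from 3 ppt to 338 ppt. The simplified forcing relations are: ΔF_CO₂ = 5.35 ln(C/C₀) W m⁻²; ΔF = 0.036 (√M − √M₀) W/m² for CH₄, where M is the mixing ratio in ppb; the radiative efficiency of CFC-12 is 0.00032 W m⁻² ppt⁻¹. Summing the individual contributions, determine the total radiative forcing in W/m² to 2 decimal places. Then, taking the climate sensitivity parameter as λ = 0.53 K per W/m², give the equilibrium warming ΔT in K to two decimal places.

CO₂: 5.35 × ln(734/286) = 5.35 × ln(2.56643) = 5.35 × 0.94252 = 5.0425 W/m².
CH₄: 0.036 × (√2149 − √682) = 0.036 × (46.3573 − 26.1151) = 0.036 × 20.2422 = 0.7287 W/m².
CFC-12: ΔF = 0.00032 × (338 − 3) = 0.00032 × 335 = 0.1072 W/m².
Total ΔF = 5.0425 + 0.7287 + 0.1072 = 5.8784 W/m².
ΔT = λ ΔF = 0.53 × 5.88 = 3.1164 K.

ΔF = 5.88 W/m²; ΔT = 3.12 K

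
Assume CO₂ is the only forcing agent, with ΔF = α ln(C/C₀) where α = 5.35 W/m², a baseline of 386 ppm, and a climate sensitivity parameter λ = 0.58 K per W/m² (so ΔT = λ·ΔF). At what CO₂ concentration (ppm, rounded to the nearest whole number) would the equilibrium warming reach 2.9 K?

C ≈ 983 ppm

Required forcing: ΔF = ΔT/λ = 2.9/0.58 = 5.0000 W/m².
Then ln(C/386) = ΔF/5.35 = 5.0000/5.35 = 0.93458.
So C = 386 × e^0.93458 = 386 × 2.54614 = 982.81 ppm.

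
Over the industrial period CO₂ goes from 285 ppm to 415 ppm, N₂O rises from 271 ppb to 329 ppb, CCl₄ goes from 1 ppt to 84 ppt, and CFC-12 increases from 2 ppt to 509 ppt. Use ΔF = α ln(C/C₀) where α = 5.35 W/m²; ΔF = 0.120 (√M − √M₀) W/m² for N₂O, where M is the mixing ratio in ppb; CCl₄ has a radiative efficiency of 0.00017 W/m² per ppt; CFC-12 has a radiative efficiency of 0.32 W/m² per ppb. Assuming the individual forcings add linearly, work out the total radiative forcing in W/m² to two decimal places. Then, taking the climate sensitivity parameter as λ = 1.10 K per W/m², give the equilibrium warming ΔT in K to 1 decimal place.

CO₂: 5.35 × ln(415/285) = 5.35 × ln(1.45614) = 5.35 × 0.37579 = 2.0105 W/m².
N₂O: 0.120 × (√329 − √271) = 0.120 × (18.1384 − 16.4621) = 0.120 × 1.6763 = 0.2012 W/m².
CCl₄: ΔF = 0.00017 × (84 − 1) = 0.00017 × 83 = 0.0141 W/m².
CFC-12: Δ = 509 − 2 = 507 ppt = 0.507 ppb; ΔF = 0.32 × 0.507 = 0.1622 W/m².
Total ΔF = 2.0105 + 0.2012 + 0.0141 + 0.1622 = 2.3880 W/m².
ΔT = λ ΔF = 1.10 × 2.39 = 2.6290 K.

ΔF = 2.39 W/m²; ΔT = 2.6 K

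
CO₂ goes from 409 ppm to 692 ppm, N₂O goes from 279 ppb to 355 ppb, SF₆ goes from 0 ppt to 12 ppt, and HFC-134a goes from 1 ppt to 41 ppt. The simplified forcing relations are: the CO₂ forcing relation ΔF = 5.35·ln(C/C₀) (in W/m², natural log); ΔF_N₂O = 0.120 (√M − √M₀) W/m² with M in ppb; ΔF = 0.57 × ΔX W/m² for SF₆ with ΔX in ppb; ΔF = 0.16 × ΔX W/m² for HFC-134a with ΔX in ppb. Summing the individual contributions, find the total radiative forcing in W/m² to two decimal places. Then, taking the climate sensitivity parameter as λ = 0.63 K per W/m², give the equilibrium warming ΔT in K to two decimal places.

ΔF = 3.08 W/m²; ΔT = 1.94 K

CO₂: 5.35 × ln(692/409) = 5.35 × ln(1.69193) = 5.35 × 0.52587 = 2.8134 W/m².
N₂O: 0.120 × (√355 − √279) = 0.120 × (18.8414 − 16.7033) = 0.120 × 2.1381 = 0.2566 W/m².
SF₆: Δ = 12 − 0 = 12 ppt = 0.012 ppb; ΔF = 0.57 × 0.012 = 0.0068 W/m².
HFC-134a: Δ = 41 − 1 = 40 ppt = 0.040 ppb; ΔF = 0.16 × 0.040 = 0.0064 W/m².
Total ΔF = 2.8134 + 0.2566 + 0.0068 + 0.0064 = 3.0832 W/m².
ΔT = λ ΔF = 0.63 × 3.08 = 1.9404 K.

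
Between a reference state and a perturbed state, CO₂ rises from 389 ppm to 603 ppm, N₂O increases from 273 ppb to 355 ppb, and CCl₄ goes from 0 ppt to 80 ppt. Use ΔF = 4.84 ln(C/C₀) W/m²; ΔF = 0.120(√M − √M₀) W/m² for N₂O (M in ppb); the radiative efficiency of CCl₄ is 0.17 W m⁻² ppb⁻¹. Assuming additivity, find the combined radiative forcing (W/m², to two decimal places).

CO₂: 4.84 × ln(603/389) = 4.84 × ln(1.55013) = 4.84 × 0.43834 = 2.1216 W/m².
N₂O: 0.120 × (√355 − √273) = 0.120 × (18.8414 − 16.5227) = 0.120 × 2.3187 = 0.2782 W/m².
CCl₄: Δ = 80 − 0 = 80 ppt = 0.080 ppb; ΔF = 0.17 × 0.080 = 0.0136 W/m².
Total ΔF = 2.1216 + 0.2782 + 0.0136 = 2.4134 W/m².

ΔF = 2.41 W/m²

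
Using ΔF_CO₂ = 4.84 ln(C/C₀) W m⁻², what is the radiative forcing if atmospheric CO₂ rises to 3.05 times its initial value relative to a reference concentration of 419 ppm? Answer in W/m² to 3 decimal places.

ΔF = 5.397 W/m²

Because the forcing depends only on the ratio C/C₀, the initial concentration does not enter.
ΔF = 4.84 × ln(3.05) = 4.84 × 1.11514 = 5.3973 W/m².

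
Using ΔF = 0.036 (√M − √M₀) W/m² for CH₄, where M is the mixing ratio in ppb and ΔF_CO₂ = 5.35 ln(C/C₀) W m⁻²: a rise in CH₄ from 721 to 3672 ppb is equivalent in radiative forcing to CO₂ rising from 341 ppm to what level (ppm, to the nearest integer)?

CH₄ forcing: 0.036 × (√3672 − √721) = 0.036 × (60.5970 − 26.8514) = 0.036 × 33.7456 = 1.21484 W/m².
Set 5.35 ln(C/341) = 1.21484: ln(C/341) = 1.21484/5.35 = 0.22707, so C = 341 × e^0.22707 = 341 × 1.25492 = 427.93 ppm.

C ≈ 428 ppm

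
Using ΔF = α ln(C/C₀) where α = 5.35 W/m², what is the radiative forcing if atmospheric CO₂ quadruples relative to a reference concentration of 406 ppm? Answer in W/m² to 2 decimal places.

ΔF = 7.42 W/m²

ΔF = 5.35 × ln(4) = 5.35 × 1.38629 = 7.4167 W/m².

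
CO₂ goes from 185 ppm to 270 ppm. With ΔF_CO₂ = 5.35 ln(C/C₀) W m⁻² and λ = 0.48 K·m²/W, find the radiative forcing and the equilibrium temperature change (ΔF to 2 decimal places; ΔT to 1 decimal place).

ΔF = 2.02 W/m²; ΔT = 1.0 K

CO₂: 5.35 × ln(270/185) = 5.35 × ln(1.45946) = 5.35 × 0.37807 = 2.0227 W/m².
ΔT = λ ΔF = 0.48 × 2.02 = 0.9696 K.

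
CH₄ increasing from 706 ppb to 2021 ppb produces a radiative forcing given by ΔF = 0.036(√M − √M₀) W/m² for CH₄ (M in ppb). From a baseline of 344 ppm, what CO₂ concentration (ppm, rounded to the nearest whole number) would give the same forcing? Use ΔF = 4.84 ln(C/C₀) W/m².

C ≈ 394 ppm

CH₄ forcing: 0.036 × (√2021 − √706) = 0.036 × (44.9555 − 26.5707) = 0.036 × 18.3848 = 0.66185 W/m².
Set 4.84 ln(C/344) = 0.66185: ln(C/344) = 0.66185/4.84 = 0.13675, so C = 344 × e^0.13675 = 344 × 1.14654 = 394.41 ppm.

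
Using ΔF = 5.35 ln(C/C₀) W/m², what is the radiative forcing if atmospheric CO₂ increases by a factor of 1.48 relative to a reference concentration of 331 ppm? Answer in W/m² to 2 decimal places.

ΔF = 5.35 × ln(1.48) = 5.35 × 0.39204 = 2.0974 W/m².

ΔF = 2.10 W/m²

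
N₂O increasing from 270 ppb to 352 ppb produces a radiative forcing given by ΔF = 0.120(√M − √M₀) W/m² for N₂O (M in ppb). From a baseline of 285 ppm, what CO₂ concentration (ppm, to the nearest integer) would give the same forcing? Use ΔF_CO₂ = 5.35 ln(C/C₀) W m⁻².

C ≈ 300 ppm

N₂O forcing: 0.120 × (√352 − √270) = 0.120 × (18.7617 − 16.4317) = 0.120 × 2.3300 = 0.27960 W/m².
Set 5.35 ln(C/285) = 0.27960: ln(C/285) = 0.27960/5.35 = 0.05226, so C = 285 × e^0.05226 = 285 × 1.05365 = 300.29 ppm.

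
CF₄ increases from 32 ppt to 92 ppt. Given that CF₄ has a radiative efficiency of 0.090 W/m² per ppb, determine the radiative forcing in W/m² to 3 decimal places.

CF₄: Δ = 92 − 32 = 60 ppt = 0.060 ppb; ΔF = 0.090 × 0.060 = 0.0054 W/m².

ΔF = 0.005 W/m²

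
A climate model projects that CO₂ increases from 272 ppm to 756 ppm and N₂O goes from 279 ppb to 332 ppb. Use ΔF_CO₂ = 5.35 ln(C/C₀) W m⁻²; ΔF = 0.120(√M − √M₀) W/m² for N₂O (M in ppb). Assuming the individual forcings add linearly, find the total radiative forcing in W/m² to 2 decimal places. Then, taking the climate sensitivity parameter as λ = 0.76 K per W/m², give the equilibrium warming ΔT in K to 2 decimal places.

ΔF = 5.65 W/m²; ΔT = 4.29 K

CO₂: 5.35 × ln(756/272) = 5.35 × ln(2.77941) = 5.35 × 1.02224 = 5.4690 W/m².
N₂O: 0.120 × (√332 − √279) = 0.120 × (18.2209 − 16.7033) = 0.120 × 1.5176 = 0.1821 W/m².
Total ΔF = 5.4690 + 0.1821 = 5.6511 W/m².
ΔT = λ ΔF = 0.76 × 5.65 = 4.2940 K.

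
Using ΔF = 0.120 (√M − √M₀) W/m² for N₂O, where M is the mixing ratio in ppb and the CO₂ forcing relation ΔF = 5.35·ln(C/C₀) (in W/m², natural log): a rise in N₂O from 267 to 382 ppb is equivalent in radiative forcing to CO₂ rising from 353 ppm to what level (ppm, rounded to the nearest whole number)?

N₂O forcing: 0.120 × (√382 − √267) = 0.120 × (19.5448 − 16.3401) = 0.120 × 3.2047 = 0.38456 W/m².
Set 5.35 ln(C/353) = 0.38456: ln(C/353) = 0.38456/5.35 = 0.07188, so C = 353 × e^0.07188 = 353 × 1.07453 = 379.31 ppm.

C ≈ 379 ppm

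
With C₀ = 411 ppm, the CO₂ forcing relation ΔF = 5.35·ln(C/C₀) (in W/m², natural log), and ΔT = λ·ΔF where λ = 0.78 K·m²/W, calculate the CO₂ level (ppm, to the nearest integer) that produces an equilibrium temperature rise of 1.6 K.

C ≈ 603 ppm

Required forcing: ΔF = ΔT/λ = 1.6/0.78 = 2.0513 W/m².
Then ln(C/411) = ΔF/5.35 = 2.0513/5.35 = 0.38342.
So C = 411 × e^0.38342 = 411 × 1.46729 = 603.06 ppm.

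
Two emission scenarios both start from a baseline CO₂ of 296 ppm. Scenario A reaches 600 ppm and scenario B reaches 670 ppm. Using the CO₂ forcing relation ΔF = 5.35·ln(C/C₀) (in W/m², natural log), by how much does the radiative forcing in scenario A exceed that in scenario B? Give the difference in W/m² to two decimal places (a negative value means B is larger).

ΔF_A = 5.35 ln(600/296) = 5.35 × 0.70657 = 3.7801 W/m².
ΔF_B = 5.35 ln(670/296) = 5.35 × 0.81692 = 4.3705 W/m².
Difference: 3.7801 − 4.3705 = -0.5904 W/m².

ΔF_A − ΔF_B = -0.59 W/m²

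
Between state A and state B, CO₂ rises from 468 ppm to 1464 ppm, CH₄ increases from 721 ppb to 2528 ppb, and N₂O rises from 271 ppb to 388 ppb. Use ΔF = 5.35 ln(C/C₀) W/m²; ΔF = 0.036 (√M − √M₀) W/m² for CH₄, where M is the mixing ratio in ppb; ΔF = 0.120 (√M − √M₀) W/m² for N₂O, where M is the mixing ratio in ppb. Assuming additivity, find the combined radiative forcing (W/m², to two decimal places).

ΔF = 7.33 W/m²

CO₂: 5.35 × ln(1464/468) = 5.35 × ln(3.12821) = 5.35 × 1.14046 = 6.1015 W/m².
CH₄: 0.036 × (√2528 − √721) = 0.036 × (50.2792 − 26.8514) = 0.036 × 23.4278 = 0.8434 W/m².
N₂O: 0.120 × (√388 − √271) = 0.120 × (19.6977 − 16.4621) = 0.120 × 3.2356 = 0.3883 W/m².
Total ΔF = 6.1015 + 0.8434 + 0.3883 = 7.3332 W/m².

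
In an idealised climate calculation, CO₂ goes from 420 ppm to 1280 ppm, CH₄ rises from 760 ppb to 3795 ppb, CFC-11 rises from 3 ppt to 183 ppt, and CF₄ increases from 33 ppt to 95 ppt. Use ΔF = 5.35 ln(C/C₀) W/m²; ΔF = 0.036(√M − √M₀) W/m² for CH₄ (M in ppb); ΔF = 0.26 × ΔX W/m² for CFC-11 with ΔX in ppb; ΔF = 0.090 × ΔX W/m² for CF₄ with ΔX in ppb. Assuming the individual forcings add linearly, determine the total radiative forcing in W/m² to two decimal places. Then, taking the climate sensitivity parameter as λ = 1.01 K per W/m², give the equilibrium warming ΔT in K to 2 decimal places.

ΔF = 7.24 W/m²; ΔT = 7.31 K

CO₂: 5.35 × ln(1280/420) = 5.35 × ln(3.04762) = 5.35 × 1.11436 = 5.9618 W/m².
CH₄: 0.036 × (√3795 − √760) = 0.036 × (61.6036 − 27.5681) = 0.036 × 34.0355 = 1.2253 W/m².
CFC-11: Δ = 183 − 3 = 180 ppt = 0.180 ppb; ΔF = 0.26 × 0.180 = 0.0468 W/m².
CF₄: Δ = 95 − 33 = 62 ppt = 0.062 ppb; ΔF = 0.090 × 0.062 = 0.0056 W/m².
Total ΔF = 5.9618 + 1.2253 + 0.0468 + 0.0056 = 7.2395 W/m².
ΔT = λ ΔF = 1.01 × 7.24 = 7.3124 K.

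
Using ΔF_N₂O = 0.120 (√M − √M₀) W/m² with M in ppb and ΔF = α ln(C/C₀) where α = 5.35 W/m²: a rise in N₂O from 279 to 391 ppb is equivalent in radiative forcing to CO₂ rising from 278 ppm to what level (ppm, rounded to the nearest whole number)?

C ≈ 298 ppm

N₂O forcing: 0.120 × (√391 − √279) = 0.120 × (19.7737 − 16.7033) = 0.120 × 3.0704 = 0.36845 W/m².
Set 5.35 ln(C/278) = 0.36845: ln(C/278) = 0.36845/5.35 = 0.06887, so C = 278 × e^0.06887 = 278 × 1.07130 = 297.82 ppm.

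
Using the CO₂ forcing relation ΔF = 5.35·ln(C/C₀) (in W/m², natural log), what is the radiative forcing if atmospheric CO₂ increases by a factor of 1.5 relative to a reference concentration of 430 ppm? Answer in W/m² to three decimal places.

Because the forcing depends only on the ratio C/C₀, the initial concentration does not enter.
ΔF = 5.35 × ln(1.5) = 5.35 × 0.40547 = 2.1693 W/m².

ΔF = 2.169 W/m²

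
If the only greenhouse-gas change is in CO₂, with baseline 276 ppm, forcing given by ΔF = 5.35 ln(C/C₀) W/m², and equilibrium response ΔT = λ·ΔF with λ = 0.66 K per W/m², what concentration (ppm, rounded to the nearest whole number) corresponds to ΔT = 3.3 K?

Required forcing: ΔF = ΔT/λ = 3.3/0.66 = 5.0000 W/m².
Then ln(C/276) = ΔF/5.35 = 5.0000/5.35 = 0.93458.
So C = 276 × e^0.93458 = 276 × 2.54614 = 702.73 ppm.

C ≈ 703 ppm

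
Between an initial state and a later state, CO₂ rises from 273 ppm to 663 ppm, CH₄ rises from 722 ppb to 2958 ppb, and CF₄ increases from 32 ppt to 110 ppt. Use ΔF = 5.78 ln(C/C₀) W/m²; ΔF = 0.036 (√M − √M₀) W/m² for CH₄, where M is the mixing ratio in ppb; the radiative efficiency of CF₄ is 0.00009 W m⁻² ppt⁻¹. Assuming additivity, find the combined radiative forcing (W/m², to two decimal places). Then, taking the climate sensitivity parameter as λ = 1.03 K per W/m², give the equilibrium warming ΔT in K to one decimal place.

ΔF = 6.13 W/m²; ΔT = 6.3 K

CO₂: 5.78 × ln(663/273) = 5.78 × ln(2.42857) = 5.78 × 0.88730 = 5.1286 W/m².
CH₄: 0.036 × (√2958 − √722) = 0.036 × (54.3875 − 26.8701) = 0.036 × 27.5174 = 0.9906 W/m².
CF₄: ΔF = 0.00009 × (110 − 32) = 0.00009 × 78 = 0.0070 W/m².
Total ΔF = 5.1286 + 0.9906 + 0.0070 = 6.1262 W/m².
ΔT = λ ΔF = 1.03 × 6.13 = 6.3139 K.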